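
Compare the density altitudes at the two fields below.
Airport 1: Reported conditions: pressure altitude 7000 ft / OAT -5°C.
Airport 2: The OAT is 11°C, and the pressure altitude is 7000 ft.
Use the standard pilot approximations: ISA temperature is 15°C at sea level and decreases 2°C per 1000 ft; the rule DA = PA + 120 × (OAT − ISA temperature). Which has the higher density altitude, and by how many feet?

Airport 1: ISA temp = 1°C, deviation -6°C, DA = 7000 + 120 × (-6) = 6280 ft.
Airport 2: ISA temp = 1°C, deviation +10°C, DA = 7000 + 120 × 10 = 8200 ft.
Airport 2 is higher by 8200 − 6280 = 1920 ft.

Airport 2 by 1920 ft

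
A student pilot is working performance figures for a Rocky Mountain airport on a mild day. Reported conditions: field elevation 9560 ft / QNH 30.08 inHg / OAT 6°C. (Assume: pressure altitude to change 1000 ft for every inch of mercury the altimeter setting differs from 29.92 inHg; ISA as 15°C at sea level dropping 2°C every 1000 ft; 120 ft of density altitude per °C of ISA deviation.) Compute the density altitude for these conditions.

10576 ft

Pressure altitude = 9560 + (29.92 − 30.08) × 1000 = 9560 + (-160) = 9400 ft.
ISA temperature at 9400 ft = 15 − 2 × (9400/1000) = -3.8°C.
ISA deviation = 6 − (-3.8) = +9.8°C.
Density altitude = 9400 + 120 × (9.8) = 10576 ft.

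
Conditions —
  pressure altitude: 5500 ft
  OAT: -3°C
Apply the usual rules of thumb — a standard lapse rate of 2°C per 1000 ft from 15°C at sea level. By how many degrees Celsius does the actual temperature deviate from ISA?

ISA temperature at 5500 ft = 15 − 2 × (5500/1000) = 4°C.
Deviation = OAT − ISA = -3 − 4 = -7°C.

ISA-7°C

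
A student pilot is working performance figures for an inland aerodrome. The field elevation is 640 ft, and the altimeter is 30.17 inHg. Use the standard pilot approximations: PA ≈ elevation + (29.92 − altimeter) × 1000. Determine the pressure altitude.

Pressure correction = (29.92 − 30.17) × 1000 = -250 ft.
Pressure altitude = 640 + (-250) = 390 ft.

390 ft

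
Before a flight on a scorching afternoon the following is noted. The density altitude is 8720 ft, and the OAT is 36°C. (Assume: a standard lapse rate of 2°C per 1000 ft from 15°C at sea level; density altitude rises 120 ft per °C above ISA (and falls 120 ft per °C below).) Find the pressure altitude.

DA = PA + 120 × (OAT − (15 − 2·PA/1000)) = PA + 120·OAT − 1800 + 0.24·PA = 1.24·PA + 120·OAT − 1800.
So 1.24·PA = 8720 − 120 × 36 + 1800 = 6200.
PA = 6200 / 1.24 = 5000 ft.

5000 ft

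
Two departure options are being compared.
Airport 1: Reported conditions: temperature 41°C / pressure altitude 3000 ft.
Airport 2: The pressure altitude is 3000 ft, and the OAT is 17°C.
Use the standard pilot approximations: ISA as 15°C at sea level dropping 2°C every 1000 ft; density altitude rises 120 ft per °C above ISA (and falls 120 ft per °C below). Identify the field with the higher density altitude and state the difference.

Airport 1: ISA temp = 9°C, deviation +32°C, DA = 3000 + 120 × 32 = 6840 ft.
Airport 2: ISA temp = 9°C, deviation +8°C, DA = 3000 + 120 × 8 = 3960 ft.
Airport 1 is higher by 6840 − 3960 = 2880 ft.

Airport 1 by 2880 ft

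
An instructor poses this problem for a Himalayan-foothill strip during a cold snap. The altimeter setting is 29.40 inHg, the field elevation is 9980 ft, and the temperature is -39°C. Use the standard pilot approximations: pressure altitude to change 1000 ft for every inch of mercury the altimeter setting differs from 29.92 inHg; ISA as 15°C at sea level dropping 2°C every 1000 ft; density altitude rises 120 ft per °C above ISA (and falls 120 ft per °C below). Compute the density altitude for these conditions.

Pressure altitude = 9980 + (29.92 − 29.40) × 1000 = 9980 + (+520) = 10500 ft.
ISA temperature at 10500 ft = 15 − 2 × (10500/1000) = -6°C.
ISA deviation = -39 − (-6) = -33°C.
Density altitude = 10500 + 120 × (-33) = 6540 ft.

6540 ft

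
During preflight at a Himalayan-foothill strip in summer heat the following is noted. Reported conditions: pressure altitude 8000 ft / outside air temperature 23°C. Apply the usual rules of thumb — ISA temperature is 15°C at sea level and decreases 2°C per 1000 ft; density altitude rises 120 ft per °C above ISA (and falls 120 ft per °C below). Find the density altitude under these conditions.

10880 ft

ISA temperature at 8000 ft = 15 − 2 × (8000/1000) = -1°C.
ISA deviation = 23 − (-1) = +24°C.
Density altitude = 8000 + 120 × (24) = 8000 + (+2880) = 10880 ft.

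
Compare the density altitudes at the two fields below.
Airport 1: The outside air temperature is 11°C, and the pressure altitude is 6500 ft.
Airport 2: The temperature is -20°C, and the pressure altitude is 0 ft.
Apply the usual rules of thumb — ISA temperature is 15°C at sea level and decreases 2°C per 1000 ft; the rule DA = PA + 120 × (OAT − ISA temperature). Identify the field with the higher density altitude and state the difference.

Airport 1 by 11780 ft

Airport 1: ISA temp = 2°C, deviation +9°C, DA = 6500 + 120 × 9 = 7580 ft.
Airport 2: ISA temp = 15°C, deviation -35°C, DA = 0 + 120 × (-35) = -4200 ft.
Airport 1 is higher by 7580 − (-4200) = 11780 ft.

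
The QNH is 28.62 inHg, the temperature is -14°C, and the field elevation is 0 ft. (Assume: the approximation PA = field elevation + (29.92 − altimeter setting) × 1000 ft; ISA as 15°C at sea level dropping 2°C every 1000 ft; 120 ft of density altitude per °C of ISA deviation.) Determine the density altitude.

Pressure altitude = 0 + (29.92 − 28.62) × 1000 = 0 + (+1300) = 1300 ft.
ISA temperature at 1300 ft = 15 − 2 × (1300/1000) = 12.4°C.
ISA deviation = -14 − 12.4 = -26.4°C.
Density altitude = 1300 + 120 × (-26.4) = -1868 ft.

-1868 ft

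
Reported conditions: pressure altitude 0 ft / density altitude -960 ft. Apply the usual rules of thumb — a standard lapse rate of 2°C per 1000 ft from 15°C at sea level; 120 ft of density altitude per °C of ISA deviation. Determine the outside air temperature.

Density altitude − pressure altitude = -960 − 0 = -960 ft.
At 120 ft/°C that is an ISA deviation of -960/120 = -8°C.
ISA temperature at 0 ft = 15 − 2 × (0/1000) = 15°C.
OAT = ISA + deviation = 15 + (-8) = 7°C.

7°C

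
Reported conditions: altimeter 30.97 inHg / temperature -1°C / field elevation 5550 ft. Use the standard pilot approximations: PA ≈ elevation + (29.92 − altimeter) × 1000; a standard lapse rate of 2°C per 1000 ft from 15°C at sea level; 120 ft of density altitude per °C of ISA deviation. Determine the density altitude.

3660 ft

Pressure altitude = 5550 + (29.92 − 30.97) × 1000 = 5550 + (-1050) = 4500 ft.
ISA temperature at 4500 ft = 15 − 2 × (4500/1000) = 6°C.
ISA deviation = -1 − 6 = -7°C.
Density altitude = 4500 + 120 × (-7) = 3660 ft.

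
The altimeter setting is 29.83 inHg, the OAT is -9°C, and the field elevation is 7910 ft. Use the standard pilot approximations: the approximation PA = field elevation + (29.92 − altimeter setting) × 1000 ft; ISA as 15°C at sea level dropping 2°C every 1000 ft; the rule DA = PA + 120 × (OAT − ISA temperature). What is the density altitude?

7040 ft

Pressure altitude = 7910 + (29.92 − 29.83) × 1000 = 7910 + (+90) = 8000 ft.
ISA temperature at 8000 ft = 15 − 2 × (8000/1000) = -1°C.
ISA deviation = -9 − (-1) = -8°C.
Density altitude = 8000 + 120 × (-8) = 7040 ft.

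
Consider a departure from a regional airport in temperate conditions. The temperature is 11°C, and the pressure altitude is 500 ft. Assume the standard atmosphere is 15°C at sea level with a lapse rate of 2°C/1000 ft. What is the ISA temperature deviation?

ISA-3°C

ISA temperature at 500 ft = 15 − 2 × (500/1000) = 14°C.
Deviation = OAT − ISA = 11 − 14 = -3°C.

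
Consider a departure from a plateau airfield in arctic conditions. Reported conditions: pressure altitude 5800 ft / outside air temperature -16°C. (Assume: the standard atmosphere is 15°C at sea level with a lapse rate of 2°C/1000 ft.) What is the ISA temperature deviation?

ISA-19.4°C

ISA temperature at 5800 ft = 15 − 2 × (5800/1000) = 3.4°C.
Deviation = OAT − ISA = -16 − 3.4 = -19.4°C.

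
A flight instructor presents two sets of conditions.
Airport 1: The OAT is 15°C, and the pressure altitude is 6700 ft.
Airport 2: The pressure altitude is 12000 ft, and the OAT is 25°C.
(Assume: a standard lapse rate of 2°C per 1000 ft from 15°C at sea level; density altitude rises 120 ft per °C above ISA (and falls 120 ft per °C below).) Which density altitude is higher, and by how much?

Airport 1: ISA temp = 1.6°C, deviation +13.4°C, DA = 6700 + 120 × 13.4 = 8308 ft.
Airport 2: ISA temp = -9°C, deviation +34°C, DA = 12000 + 120 × 34 = 16080 ft.
Airport 2 is higher by 16080 − 8308 = 7772 ft.

Airport 2 by 7772 ft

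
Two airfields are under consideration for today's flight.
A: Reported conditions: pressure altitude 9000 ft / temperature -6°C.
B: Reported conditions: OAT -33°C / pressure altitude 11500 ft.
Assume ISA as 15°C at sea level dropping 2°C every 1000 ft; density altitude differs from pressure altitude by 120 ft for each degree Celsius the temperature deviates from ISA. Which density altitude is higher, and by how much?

A by 140 ft

A: ISA temp = -3°C, deviation -3°C, DA = 9000 + 120 × (-3) = 8640 ft.
B: ISA temp = -8°C, deviation -25°C, DA = 11500 + 120 × (-25) = 8500 ft.
A is higher by 8640 − 8500 = 140 ft.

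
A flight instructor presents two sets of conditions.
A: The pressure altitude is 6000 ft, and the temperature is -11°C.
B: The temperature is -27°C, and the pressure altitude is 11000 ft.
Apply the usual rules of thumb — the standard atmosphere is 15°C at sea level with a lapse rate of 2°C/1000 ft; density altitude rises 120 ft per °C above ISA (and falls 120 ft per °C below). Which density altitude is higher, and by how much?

B by 4280 ft

A: ISA temp = 3°C, deviation -14°C, DA = 6000 + 120 × (-14) = 4320 ft.
B: ISA temp = -7°C, deviation -20°C, DA = 11000 + 120 × (-20) = 8600 ft.
B is higher by 8600 − 4320 = 4280 ft.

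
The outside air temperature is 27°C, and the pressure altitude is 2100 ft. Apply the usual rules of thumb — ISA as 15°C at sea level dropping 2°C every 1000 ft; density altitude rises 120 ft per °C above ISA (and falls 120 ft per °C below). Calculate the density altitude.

4044 ft

ISA temperature at 2100 ft = 15 − 2 × (2100/1000) = 10.8°C.
ISA deviation = 27 − 10.8 = +16.2°C.
Density altitude = 2100 + 120 × (16.2) = 2100 + (+1944) = 4044 ft.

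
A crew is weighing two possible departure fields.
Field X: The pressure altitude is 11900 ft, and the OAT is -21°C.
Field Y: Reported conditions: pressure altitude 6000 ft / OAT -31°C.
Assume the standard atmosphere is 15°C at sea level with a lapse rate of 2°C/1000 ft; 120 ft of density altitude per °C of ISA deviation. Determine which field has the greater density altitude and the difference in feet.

Field X by 8516 ft

Field X: ISA temp = -8.8°C, deviation -12.2°C, DA = 11900 + 120 × (-12.2) = 10436 ft.
Field Y: ISA temp = 3°C, deviation -34°C, DA = 6000 + 120 × (-34) = 1920 ft.
Field X is higher by 10436 − 1920 = 8516 ft.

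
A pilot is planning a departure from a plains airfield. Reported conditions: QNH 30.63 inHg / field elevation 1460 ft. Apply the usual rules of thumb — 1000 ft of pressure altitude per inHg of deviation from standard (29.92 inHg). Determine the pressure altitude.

Pressure correction = (29.92 − 30.63) × 1000 = -710 ft.
Pressure altitude = 1460 + (-710) = 750 ft.

750 ft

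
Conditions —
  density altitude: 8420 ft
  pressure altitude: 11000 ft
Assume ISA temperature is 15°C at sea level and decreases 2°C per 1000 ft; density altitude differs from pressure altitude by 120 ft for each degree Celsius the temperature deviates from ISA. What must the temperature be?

-28.5°C

Density altitude − pressure altitude = 8420 − 11000 = -2580 ft.
At 120 ft/°C that is an ISA deviation of -2580/120 = -21.5°C.
ISA temperature at 11000 ft = 15 − 2 × (11000/1000) = -7°C.
OAT = ISA + deviation = -7 + (-21.5) = -28.5°C.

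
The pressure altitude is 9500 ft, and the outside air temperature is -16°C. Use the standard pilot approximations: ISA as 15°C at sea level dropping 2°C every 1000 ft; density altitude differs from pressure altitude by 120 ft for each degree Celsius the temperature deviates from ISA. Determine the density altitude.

ISA temperature at 9500 ft = 15 − 2 × (9500/1000) = -4°C.
ISA deviation = -16 − (-4) = -12°C.
Density altitude = 9500 + 120 × (-12) = 9500 + (-1440) = 8060 ft.

8060 ft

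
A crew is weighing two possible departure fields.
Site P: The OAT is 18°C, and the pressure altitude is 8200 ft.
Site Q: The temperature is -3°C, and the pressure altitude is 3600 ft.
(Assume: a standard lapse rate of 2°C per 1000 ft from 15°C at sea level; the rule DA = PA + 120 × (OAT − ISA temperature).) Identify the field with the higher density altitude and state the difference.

Site P by 8224 ft

Site P: ISA temp = -1.4°C, deviation +19.4°C, DA = 8200 + 120 × 19.4 = 10528 ft.
Site Q: ISA temp = 7.8°C, deviation -10.8°C, DA = 3600 + 120 × (-10.8) = 2304 ft.
Site P is higher by 10528 − 2304 = 8224 ft.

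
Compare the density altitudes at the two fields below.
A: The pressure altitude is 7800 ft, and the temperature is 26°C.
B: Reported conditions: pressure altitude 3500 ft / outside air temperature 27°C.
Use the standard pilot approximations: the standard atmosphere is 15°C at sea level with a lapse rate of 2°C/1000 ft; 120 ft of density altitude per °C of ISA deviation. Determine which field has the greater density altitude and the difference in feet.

A: ISA temp = -0.6°C, deviation +26.6°C, DA = 7800 + 120 × 26.6 = 10992 ft.
B: ISA temp = 8°C, deviation +19°C, DA = 3500 + 120 × 19 = 5780 ft.
A is higher by 10992 − 5780 = 5212 ft.

A by 5212 ft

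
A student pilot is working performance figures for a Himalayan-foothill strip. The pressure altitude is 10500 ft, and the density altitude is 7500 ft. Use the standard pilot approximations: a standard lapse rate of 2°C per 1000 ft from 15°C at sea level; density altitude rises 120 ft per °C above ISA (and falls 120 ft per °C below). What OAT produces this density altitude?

-31°C

Density altitude − pressure altitude = 7500 − 10500 = -3000 ft.
At 120 ft/°C that is an ISA deviation of -3000/120 = -25°C.
ISA temperature at 10500 ft = 15 − 2 × (10500/1000) = -6°C.
OAT = ISA + deviation = -6 + (-25) = -31°C.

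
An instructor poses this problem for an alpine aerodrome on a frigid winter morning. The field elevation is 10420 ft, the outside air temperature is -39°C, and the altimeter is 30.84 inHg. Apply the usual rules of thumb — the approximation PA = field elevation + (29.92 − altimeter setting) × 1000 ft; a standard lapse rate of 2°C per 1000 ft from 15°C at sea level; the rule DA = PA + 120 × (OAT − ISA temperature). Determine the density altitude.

5300 ft

Pressure altitude = 10420 + (29.92 − 30.84) × 1000 = 10420 + (-920) = 9500 ft.
ISA temperature at 9500 ft = 15 − 2 × (9500/1000) = -4°C.
ISA deviation = -39 − (-4) = -35°C.
Density altitude = 9500 + 120 × (-35) = 5300 ft.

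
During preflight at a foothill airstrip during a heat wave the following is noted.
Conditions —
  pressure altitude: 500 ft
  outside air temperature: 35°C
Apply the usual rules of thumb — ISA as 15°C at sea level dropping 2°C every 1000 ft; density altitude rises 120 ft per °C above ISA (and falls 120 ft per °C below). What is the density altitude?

3020 ft

ISA temperature at 500 ft = 15 − 2 × (500/1000) = 14°C.
ISA deviation = 35 − 14 = +21°C.
Density altitude = 500 + 120 × (21) = 500 + (+2520) = 3020 ft.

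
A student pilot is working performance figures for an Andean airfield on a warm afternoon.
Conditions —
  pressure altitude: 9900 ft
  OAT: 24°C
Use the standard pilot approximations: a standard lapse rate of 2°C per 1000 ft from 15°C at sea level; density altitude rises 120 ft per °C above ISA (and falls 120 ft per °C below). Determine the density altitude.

ISA temperature at 9900 ft = 15 − 2 × (9900/1000) = -4.8°C.
ISA deviation = 24 − (-4.8) = +28.8°C.
Density altitude = 9900 + 120 × (28.8) = 9900 + (+3456) = 13356 ft.

13356 ft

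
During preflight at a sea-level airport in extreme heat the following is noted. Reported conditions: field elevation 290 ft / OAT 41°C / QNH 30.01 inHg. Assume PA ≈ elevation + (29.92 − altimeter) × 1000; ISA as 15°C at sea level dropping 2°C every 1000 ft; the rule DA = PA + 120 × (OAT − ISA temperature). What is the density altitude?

3368 ft

Pressure altitude = 290 + (29.92 − 30.01) × 1000 = 290 + (-90) = 200 ft.
ISA temperature at 200 ft = 15 − 2 × (200/1000) = 14.6°C.
ISA deviation = 41 − 14.6 = +26.4°C.
Density altitude = 200 + 120 × (26.4) = 3368 ft.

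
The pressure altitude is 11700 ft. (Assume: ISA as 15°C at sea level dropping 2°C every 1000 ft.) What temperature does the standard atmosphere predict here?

-8.4°C

ISA temperature = 15 − 2 × (11700/1000) = 15 − 23.4 = -8.4°C.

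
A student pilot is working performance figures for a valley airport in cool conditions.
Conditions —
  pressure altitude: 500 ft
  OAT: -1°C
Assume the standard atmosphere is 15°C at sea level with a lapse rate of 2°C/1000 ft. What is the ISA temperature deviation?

ISA-15°C

ISA temperature at 500 ft = 15 − 2 × (500/1000) = 14°C.
Deviation = OAT − ISA = -1 − 14 = -15°C.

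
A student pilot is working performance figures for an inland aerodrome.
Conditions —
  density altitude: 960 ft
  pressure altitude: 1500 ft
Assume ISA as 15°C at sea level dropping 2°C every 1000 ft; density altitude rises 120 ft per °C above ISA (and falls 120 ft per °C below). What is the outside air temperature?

7.5°C

Density altitude − pressure altitude = 960 − 1500 = -540 ft.
At 120 ft/°C that is an ISA deviation of -540/120 = -4.5°C.
ISA temperature at 1500 ft = 15 − 2 × (1500/1000) = 12°C.
OAT = ISA + deviation = 12 + (-4.5) = 7.5°C.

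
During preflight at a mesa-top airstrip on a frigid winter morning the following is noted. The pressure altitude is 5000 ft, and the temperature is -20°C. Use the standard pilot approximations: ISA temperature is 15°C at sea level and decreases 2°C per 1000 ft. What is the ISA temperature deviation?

ISA-25°C

ISA temperature at 5000 ft = 15 − 2 × (5000/1000) = 5°C.
Deviation = OAT − ISA = -20 − 5 = -25°C.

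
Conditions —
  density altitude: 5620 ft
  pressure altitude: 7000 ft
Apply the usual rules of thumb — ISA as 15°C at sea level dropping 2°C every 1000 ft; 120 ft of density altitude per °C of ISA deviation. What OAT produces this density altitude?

-10.5°C

Density altitude − pressure altitude = 5620 − 7000 = -1380 ft.
At 120 ft/°C that is an ISA deviation of -1380/120 = -11.5°C.
ISA temperature at 7000 ft = 15 − 2 × (7000/1000) = 1°C.
OAT = ISA + deviation = 1 + (-11.5) = -10.5°C.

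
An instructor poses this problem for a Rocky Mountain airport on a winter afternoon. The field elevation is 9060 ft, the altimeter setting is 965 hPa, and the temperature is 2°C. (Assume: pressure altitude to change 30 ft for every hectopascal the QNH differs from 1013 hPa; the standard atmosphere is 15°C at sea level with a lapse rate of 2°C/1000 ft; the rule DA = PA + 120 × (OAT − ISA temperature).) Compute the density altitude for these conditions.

11460 ft

Pressure altitude = 9060 + (1013 − 965) × 30 = 9060 + (+1440) = 10500 ft.
ISA temperature at 10500 ft = 15 − 2 × (10500/1000) = -6°C.
ISA deviation = 2 − (-6) = +8°C.
Density altitude = 10500 + 120 × (8) = 11460 ft.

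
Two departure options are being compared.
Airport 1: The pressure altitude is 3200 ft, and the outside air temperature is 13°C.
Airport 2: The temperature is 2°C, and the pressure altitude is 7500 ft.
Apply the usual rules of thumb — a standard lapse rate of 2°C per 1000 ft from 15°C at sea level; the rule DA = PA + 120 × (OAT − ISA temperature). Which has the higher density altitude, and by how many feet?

Airport 1: ISA temp = 8.6°C, deviation +4.4°C, DA = 3200 + 120 × 4.4 = 3728 ft.
Airport 2: ISA temp = 0°C, deviation +2°C, DA = 7500 + 120 × 2 = 7740 ft.
Airport 2 is higher by 7740 − 3728 = 4012 ft.

Airport 2 by 4012 ft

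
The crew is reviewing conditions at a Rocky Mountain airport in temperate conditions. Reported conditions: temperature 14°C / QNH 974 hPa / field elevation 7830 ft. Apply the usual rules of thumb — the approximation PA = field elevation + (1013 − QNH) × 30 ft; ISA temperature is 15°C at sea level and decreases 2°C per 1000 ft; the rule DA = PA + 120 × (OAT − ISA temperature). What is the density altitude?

11040 ft

Pressure altitude = 7830 + (1013 − 974) × 30 = 7830 + (+1170) = 9000 ft.
ISA temperature at 9000 ft = 15 − 2 × (9000/1000) = -3°C.
ISA deviation = 14 − (-3) = +17°C.
Density altitude = 9000 + 120 × (17) = 11040 ft.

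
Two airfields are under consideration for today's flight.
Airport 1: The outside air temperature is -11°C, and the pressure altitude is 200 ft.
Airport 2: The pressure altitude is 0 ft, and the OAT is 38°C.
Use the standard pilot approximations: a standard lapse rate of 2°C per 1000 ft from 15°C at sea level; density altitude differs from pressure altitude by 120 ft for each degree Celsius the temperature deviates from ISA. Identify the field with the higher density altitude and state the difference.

Airport 2 by 5632 ft

Airport 1: ISA temp = 14.6°C, deviation -25.6°C, DA = 200 + 120 × (-25.6) = -2872 ft.
Airport 2: ISA temp = 15°C, deviation +23°C, DA = 0 + 120 × 23 = 2760 ft.
Airport 2 is higher by 2760 − (-2872) = 5632 ft.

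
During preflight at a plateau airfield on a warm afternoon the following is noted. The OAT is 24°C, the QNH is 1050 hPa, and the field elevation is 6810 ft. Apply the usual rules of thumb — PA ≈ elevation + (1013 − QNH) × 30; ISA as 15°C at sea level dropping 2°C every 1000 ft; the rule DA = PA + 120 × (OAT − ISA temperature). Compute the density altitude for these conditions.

8148 ft

Pressure altitude = 6810 + (1013 − 1050) × 30 = 6810 + (-1110) = 5700 ft.
ISA temperature at 5700 ft = 15 − 2 × (5700/1000) = 3.6°C.
ISA deviation = 24 − 3.6 = +20.4°C.
Density altitude = 5700 + 120 × (20.4) = 8148 ft.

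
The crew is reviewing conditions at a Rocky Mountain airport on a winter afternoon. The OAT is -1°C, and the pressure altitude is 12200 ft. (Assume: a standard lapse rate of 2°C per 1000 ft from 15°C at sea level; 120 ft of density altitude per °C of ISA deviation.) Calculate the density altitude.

13208 ft

ISA temperature at 12200 ft = 15 − 2 × (12200/1000) = -9.4°C.
ISA deviation = -1 − (-9.4) = +8.4°C.
Density altitude = 12200 + 120 × (8.4) = 12200 + (+1008) = 13208 ft.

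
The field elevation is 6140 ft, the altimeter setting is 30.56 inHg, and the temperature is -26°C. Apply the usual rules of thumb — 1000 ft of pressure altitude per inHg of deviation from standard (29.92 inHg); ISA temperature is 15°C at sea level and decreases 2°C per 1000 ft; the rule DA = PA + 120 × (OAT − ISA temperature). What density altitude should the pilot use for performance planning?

Pressure altitude = 6140 + (29.92 − 30.56) × 1000 = 6140 + (-640) = 5500 ft.
ISA temperature at 5500 ft = 15 − 2 × (5500/1000) = 4°C.
ISA deviation = -26 − 4 = -30°C.
Density altitude = 5500 + 120 × (-30) = 1900 ft.

1900 ft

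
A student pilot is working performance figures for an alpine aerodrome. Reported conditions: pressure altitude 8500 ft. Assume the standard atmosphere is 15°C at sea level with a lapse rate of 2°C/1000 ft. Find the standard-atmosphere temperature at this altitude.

ISA temperature = 15 − 2 × (8500/1000) = 15 − 17 = -2°C.

-2°C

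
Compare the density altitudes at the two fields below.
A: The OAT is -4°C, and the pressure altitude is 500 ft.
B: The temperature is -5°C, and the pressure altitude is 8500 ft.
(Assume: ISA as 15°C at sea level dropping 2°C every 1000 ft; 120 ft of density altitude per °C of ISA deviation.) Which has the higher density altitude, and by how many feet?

B by 9800 ft

A: ISA temp = 14°C, deviation -18°C, DA = 500 + 120 × (-18) = -1660 ft.
B: ISA temp = -2°C, deviation -3°C, DA = 8500 + 120 × (-3) = 8140 ft.
B is higher by 8140 − (-1660) = 9800 ft.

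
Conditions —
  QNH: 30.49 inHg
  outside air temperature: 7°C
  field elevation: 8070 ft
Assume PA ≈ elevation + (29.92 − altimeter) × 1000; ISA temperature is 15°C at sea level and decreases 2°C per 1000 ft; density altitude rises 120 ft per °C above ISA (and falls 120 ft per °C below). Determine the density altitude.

8340 ft

Pressure altitude = 8070 + (29.92 − 30.49) × 1000 = 8070 + (-570) = 7500 ft.
ISA temperature at 7500 ft = 15 − 2 × (7500/1000) = 0°C.
ISA deviation = 7 − 0 = +7°C.
Density altitude = 7500 + 120 × (7) = 8340 ft.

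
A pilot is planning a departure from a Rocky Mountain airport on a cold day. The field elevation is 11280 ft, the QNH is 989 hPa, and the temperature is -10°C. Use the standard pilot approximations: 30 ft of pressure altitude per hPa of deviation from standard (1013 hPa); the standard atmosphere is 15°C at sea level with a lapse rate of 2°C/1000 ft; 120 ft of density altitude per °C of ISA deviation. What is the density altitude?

11880 ft

Pressure altitude = 11280 + (1013 − 989) × 30 = 11280 + (+720) = 12000 ft.
ISA temperature at 12000 ft = 15 − 2 × (12000/1000) = -9°C.
ISA deviation = -10 − (-9) = -1°C.
Density altitude = 12000 + 120 × (-1) = 11880 ft.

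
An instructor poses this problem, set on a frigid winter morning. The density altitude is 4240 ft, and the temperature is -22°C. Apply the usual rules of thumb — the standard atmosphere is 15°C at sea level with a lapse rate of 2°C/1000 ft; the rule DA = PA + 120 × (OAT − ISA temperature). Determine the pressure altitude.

DA = PA + 120 × (OAT − (15 − 2·PA/1000)) = PA + 120·OAT − 1800 + 0.24·PA = 1.24·PA + 120·OAT − 1800.
So 1.24·PA = 4240 − 120 × (-22) + 1800 = 8680.
PA = 8680 / 1.24 = 7000 ft.

7000 ft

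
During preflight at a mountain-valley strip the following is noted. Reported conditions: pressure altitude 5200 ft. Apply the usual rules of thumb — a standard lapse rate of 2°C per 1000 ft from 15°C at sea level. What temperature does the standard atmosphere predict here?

4.6°C

ISA temperature = 15 − 2 × (5200/1000) = 15 − 10.4 = 4.6°C.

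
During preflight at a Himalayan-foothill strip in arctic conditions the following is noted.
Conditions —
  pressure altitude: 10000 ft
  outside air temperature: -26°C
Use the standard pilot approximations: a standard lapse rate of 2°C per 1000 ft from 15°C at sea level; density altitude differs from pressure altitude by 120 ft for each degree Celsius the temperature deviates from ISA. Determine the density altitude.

7480 ft

ISA temperature at 10000 ft = 15 − 2 × (10000/1000) = -5°C.
ISA deviation = -26 − (-5) = -21°C.
Density altitude = 10000 + 120 × (-21) = 10000 + (-2520) = 7480 ft.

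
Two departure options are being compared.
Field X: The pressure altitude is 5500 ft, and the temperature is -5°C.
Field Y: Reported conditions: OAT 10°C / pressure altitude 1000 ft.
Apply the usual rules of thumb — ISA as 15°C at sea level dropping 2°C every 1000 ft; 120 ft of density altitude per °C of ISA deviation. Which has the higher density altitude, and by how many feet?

Field X: ISA temp = 4°C, deviation -9°C, DA = 5500 + 120 × (-9) = 4420 ft.
Field Y: ISA temp = 13°C, deviation -3°C, DA = 1000 + 120 × (-3) = 640 ft.
Field X is higher by 4420 − 640 = 3780 ft.

Field X by 3780 ft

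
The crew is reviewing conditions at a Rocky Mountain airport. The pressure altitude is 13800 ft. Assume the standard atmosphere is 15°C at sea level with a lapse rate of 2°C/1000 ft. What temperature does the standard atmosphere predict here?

ISA temperature = 15 − 2 × (13800/1000) = 15 − 27.6 = -12.6°C.

-12.6°C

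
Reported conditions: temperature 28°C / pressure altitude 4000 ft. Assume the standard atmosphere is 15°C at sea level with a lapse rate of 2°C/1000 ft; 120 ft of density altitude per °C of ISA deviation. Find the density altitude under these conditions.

6520 ft

ISA temperature at 4000 ft = 15 − 2 × (4000/1000) = 7°C.
ISA deviation = 28 − 7 = +21°C.
Density altitude = 4000 + 120 × (21) = 4000 + (+2520) = 6520 ft.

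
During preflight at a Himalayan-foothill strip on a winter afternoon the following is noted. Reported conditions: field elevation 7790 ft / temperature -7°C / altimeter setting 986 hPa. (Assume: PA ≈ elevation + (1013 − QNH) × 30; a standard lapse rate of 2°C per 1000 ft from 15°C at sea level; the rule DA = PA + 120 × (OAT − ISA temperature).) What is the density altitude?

8024 ft

Pressure altitude = 7790 + (1013 − 986) × 30 = 7790 + (+810) = 8600 ft.
ISA temperature at 8600 ft = 15 − 2 × (8600/1000) = -2.2°C.
ISA deviation = -7 − (-2.2) = -4.8°C.
Density altitude = 8600 + 120 × (-4.8) = 8024 ft.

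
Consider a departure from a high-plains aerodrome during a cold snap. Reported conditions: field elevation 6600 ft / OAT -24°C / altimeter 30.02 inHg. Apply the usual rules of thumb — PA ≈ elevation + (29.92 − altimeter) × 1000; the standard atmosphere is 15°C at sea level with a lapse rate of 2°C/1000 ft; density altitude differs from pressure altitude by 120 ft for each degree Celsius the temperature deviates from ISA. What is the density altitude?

3380 ft

Pressure altitude = 6600 + (29.92 − 30.02) × 1000 = 6600 + (-100) = 6500 ft.
ISA temperature at 6500 ft = 15 − 2 × (6500/1000) = 2°C.
ISA deviation = -24 − 2 = -26°C.
Density altitude = 6500 + 120 × (-26) = 3380 ft.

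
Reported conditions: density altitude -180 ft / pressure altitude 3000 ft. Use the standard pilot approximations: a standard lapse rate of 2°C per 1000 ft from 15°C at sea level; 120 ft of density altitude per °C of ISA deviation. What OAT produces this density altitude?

Density altitude − pressure altitude = -180 − 3000 = -3180 ft.
At 120 ft/°C that is an ISA deviation of -3180/120 = -26.5°C.
ISA temperature at 3000 ft = 15 − 2 × (3000/1000) = 9°C.
OAT = ISA + deviation = 9 + (-26.5) = -17.5°C.

-17.5°C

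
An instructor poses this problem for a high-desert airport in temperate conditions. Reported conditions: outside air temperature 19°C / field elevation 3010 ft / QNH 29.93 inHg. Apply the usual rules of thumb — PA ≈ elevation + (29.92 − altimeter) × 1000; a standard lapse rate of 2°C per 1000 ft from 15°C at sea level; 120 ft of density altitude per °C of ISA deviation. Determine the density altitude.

Pressure altitude = 3010 + (29.92 − 29.93) × 1000 = 3010 + (-10) = 3000 ft.
ISA temperature at 3000 ft = 15 − 2 × (3000/1000) = 9°C.
ISA deviation = 19 − 9 = +10°C.
Density altitude = 3000 + 120 × (10) = 4200 ft.

4200 ft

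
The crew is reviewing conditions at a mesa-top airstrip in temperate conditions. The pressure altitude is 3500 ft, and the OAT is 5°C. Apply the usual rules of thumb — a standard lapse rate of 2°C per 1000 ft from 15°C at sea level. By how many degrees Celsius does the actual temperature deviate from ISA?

ISA temperature at 3500 ft = 15 − 2 × (3500/1000) = 8°C.
Deviation = OAT − ISA = 5 − 8 = -3°C.

ISA-3°C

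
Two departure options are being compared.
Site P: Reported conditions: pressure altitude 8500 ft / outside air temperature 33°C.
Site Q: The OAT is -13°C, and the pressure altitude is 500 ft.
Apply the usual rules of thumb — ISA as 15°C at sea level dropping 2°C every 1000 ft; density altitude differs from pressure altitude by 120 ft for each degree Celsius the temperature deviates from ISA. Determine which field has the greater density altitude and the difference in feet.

Site P: ISA temp = -2°C, deviation +35°C, DA = 8500 + 120 × 35 = 12700 ft.
Site Q: ISA temp = 14°C, deviation -27°C, DA = 500 + 120 × (-27) = -2740 ft.
Site P is higher by 12700 − (-2740) = 15440 ft.

Site P by 15440 ft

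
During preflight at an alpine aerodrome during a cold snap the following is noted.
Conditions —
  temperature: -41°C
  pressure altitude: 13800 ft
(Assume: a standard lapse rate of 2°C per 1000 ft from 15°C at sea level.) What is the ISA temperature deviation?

ISA-28.4°C

ISA temperature at 13800 ft = 15 − 2 × (13800/1000) = -12.6°C.
Deviation = OAT − ISA = -41 − (-12.6) = -28.4°C.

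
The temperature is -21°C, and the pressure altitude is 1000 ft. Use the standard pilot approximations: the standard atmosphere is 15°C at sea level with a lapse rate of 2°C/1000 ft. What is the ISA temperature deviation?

ISA temperature at 1000 ft = 15 − 2 × (1000/1000) = 13°C.
Deviation = OAT − ISA = -21 − 13 = -34°C.

ISA-34°C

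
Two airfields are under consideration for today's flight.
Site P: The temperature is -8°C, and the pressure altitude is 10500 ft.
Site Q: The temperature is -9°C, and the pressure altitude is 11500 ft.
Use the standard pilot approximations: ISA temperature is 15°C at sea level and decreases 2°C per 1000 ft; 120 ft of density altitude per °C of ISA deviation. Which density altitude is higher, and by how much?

Site Q by 1120 ft

Site P: ISA temp = -6°C, deviation -2°C, DA = 10500 + 120 × (-2) = 10260 ft.
Site Q: ISA temp = -8°C, deviation -1°C, DA = 11500 + 120 × (-1) = 11380 ft.
Site Q is higher by 11380 − 10260 = 1120 ft.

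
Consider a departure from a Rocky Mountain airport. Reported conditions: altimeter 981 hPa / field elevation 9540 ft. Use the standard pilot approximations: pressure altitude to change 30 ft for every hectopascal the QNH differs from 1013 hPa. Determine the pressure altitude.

Pressure correction = (1013 − 981) × 30 = +960 ft.
Pressure altitude = 9540 + (+960) = 10500 ft.

10500 ft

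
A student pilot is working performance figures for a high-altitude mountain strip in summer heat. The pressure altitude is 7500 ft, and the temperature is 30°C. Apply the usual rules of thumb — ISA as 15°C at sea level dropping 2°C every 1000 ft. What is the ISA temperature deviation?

ISA temperature at 7500 ft = 15 − 2 × (7500/1000) = 0°C.
Deviation = OAT − ISA = 30 − 0 = +30°C.

ISA+30°C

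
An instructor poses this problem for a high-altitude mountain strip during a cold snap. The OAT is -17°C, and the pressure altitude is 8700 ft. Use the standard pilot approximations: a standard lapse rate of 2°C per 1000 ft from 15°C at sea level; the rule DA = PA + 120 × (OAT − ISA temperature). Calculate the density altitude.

ISA temperature at 8700 ft = 15 − 2 × (8700/1000) = -2.4°C.
ISA deviation = -17 − (-2.4) = -14.6°C.
Density altitude = 8700 + 120 × (-14.6) = 8700 + (-1752) = 6948 ft.

6948 ft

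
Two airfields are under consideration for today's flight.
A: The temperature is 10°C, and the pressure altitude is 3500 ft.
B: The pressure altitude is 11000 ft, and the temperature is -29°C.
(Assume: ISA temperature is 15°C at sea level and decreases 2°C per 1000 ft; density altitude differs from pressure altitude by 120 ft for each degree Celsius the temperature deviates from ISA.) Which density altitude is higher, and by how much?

B by 4620 ft

A: ISA temp = 8°C, deviation +2°C, DA = 3500 + 120 × 2 = 3740 ft.
B: ISA temp = -7°C, deviation -22°C, DA = 11000 + 120 × (-22) = 8360 ft.
B is higher by 8360 − 3740 = 4620 ft.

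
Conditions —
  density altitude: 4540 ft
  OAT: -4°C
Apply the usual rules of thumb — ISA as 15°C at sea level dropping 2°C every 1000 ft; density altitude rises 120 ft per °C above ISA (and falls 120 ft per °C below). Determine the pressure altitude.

DA = PA + 120 × (OAT − (15 − 2·PA/1000)) = PA + 120·OAT − 1800 + 0.24·PA = 1.24·PA + 120·OAT − 1800.
So 1.24·PA = 4540 − 120 × (-4) + 1800 = 6820.
PA = 6820 / 1.24 = 5500 ft.

5500 ft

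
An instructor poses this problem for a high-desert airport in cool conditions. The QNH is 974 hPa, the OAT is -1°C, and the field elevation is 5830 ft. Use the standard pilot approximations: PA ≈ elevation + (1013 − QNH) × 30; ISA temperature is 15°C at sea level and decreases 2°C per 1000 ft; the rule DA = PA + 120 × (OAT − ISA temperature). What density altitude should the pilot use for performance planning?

6760 ft

Pressure altitude = 5830 + (1013 − 974) × 30 = 5830 + (+1170) = 7000 ft.
ISA temperature at 7000 ft = 15 − 2 × (7000/1000) = 1°C.
ISA deviation = -1 − 1 = -2°C.
Density altitude = 7000 + 120 × (-2) = 6760 ft.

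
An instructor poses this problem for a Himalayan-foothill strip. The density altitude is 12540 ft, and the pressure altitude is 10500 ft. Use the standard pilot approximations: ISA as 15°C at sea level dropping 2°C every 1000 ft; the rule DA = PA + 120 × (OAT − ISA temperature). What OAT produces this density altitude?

11°C

Density altitude − pressure altitude = 12540 − 10500 = +2040 ft.
At 120 ft/°C that is an ISA deviation of 2040/120 = +17°C.
ISA temperature at 10500 ft = 15 − 2 × (10500/1000) = -6°C.
OAT = ISA + deviation = -6 + (+17) = 11°C.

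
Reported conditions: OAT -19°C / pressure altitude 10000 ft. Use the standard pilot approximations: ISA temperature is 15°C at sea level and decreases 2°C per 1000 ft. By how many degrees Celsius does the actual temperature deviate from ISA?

ISA-14°C

ISA temperature at 10000 ft = 15 − 2 × (10000/1000) = -5°C.
Deviation = OAT − ISA = -19 − (-5) = -14°C.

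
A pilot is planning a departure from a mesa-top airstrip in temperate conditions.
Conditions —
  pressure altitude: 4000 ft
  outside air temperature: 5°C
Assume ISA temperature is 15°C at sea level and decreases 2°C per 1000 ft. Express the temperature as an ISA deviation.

ISA temperature at 4000 ft = 15 − 2 × (4000/1000) = 7°C.
Deviation = OAT − ISA = 5 − 7 = -2°C.

ISA-2°C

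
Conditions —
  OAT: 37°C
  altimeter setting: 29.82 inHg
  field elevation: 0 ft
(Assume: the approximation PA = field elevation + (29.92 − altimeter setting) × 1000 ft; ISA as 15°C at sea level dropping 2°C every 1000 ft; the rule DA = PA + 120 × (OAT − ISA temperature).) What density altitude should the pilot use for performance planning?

2764 ft

Pressure altitude = 0 + (29.92 − 29.82) × 1000 = 0 + (+100) = 100 ft.
ISA temperature at 100 ft = 15 − 2 × (100/1000) = 14.8°C.
ISA deviation = 37 − 14.8 = +22.2°C.
Density altitude = 100 + 120 × (22.2) = 2764 ft.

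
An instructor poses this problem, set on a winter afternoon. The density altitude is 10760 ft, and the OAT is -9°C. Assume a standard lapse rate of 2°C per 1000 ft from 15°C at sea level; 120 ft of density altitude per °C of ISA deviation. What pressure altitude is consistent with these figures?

DA = PA + 120 × (OAT − (15 − 2·PA/1000)) = PA + 120·OAT − 1800 + 0.24·PA = 1.24·PA + 120·OAT − 1800.
So 1.24·PA = 10760 − 120 × (-9) + 1800 = 13640.
PA = 13640 / 1.24 = 11000 ft.

11000 ft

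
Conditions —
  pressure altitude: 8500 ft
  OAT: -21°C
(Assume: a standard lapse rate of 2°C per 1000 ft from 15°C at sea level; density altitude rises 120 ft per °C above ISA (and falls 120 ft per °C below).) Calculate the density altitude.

6220 ft

ISA temperature at 8500 ft = 15 − 2 × (8500/1000) = -2°C.
ISA deviation = -21 − (-2) = -19°C.
Density altitude = 8500 + 120 × (-19) = 8500 + (-2280) = 6220 ft.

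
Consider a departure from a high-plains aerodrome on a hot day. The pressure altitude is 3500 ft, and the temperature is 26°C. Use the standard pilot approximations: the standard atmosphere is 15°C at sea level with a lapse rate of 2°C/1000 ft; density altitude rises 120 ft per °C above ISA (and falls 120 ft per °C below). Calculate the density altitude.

ISA temperature at 3500 ft = 15 − 2 × (3500/1000) = 8°C.
ISA deviation = 26 − 8 = +18°C.
Density altitude = 3500 + 120 × (18) = 3500 + (+2160) = 5660 ft.

5660 ft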